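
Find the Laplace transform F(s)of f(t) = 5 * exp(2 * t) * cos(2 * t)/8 5 * (s - 2)/(8 * ((s - 2)^2+4))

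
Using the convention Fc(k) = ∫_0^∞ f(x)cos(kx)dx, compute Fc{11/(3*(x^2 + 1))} 11*pi*exp(-k)/6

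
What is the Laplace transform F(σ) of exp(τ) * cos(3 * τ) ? (σ - 1) /((σ - 1) ^2 + 9) 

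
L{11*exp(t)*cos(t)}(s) 11*(s - 1)/((s - 1)^2 + 1)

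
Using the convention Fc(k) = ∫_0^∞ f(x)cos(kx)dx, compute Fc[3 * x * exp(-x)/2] 3 * (1 - k^2)/(2 * (k^2+1)^2)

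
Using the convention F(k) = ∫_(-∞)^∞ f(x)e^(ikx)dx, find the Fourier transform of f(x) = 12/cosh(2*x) 6*pi/cosh(pi*k/4)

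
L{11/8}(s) 11/(8 * s)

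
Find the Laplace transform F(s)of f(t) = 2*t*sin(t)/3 4*s/(3*(s^2 + 1)^2)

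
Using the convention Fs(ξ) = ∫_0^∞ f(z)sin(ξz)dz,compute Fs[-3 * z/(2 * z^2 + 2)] -3 * pi * exp(-ξ)/4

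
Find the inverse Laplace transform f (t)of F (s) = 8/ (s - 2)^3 4*t^2*exp (2*t)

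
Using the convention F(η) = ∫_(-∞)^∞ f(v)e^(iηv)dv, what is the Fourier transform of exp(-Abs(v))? 2/(η^2 + 1)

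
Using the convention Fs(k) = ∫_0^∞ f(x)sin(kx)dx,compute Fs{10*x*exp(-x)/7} 20*k/(7*(k^2 + 1)^2)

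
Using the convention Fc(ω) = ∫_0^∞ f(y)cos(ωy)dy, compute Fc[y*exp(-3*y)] (9 - ω^2)/(ω^2 + 9)^2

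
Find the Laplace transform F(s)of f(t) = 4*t 4/s^2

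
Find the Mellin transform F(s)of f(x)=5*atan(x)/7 -5*pi*sec(pi*s/2)/(14*s)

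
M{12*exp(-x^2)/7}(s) 6*gamma(s/2)/7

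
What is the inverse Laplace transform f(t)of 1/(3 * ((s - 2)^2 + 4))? exp(2 * t) * sin(2 * t)/6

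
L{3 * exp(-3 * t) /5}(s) 3/(5 * (s + 3) ) 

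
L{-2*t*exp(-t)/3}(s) -2/(3*(s + 1)^2)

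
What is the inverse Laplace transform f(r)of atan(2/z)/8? sin(2*r)/(8*r)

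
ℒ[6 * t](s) 6/s^2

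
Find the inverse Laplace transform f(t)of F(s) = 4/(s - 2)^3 2*t^2*exp(2*t)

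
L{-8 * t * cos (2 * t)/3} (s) 8 * (4 - s^2)/ (3 * (s^2 + 4)^2)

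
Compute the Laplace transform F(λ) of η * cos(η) (λ^2 - 1) /(λ^2 + 1) ^2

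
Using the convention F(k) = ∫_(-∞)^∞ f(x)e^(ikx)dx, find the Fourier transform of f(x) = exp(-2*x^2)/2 sqrt(2)*sqrt(pi)*exp(-k^2/8)/4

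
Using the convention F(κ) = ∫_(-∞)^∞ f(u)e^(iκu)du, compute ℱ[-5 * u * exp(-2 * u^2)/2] -5 * sqrt(2) * I * sqrt(pi) * κ * exp(-κ^2/8)/16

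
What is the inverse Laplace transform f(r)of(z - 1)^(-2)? r*exp(r)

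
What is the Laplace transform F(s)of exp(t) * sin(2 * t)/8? 1/(4 * ((s - 1)^2 + 4))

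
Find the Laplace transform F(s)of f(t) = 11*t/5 11/(5*s^2)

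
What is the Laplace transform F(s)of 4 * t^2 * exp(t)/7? 8/(7 * (s - 1)^3)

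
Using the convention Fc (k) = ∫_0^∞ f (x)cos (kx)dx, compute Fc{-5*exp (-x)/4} -5/ (4*k^2 + 4)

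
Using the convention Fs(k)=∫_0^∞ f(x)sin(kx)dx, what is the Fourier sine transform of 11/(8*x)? 11*pi/16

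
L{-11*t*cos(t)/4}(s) 11*(1 - s^2)/(4*(s^2 + 1)^2)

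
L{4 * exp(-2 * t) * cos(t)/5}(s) 4 * (s + 2)/(5 * ((s + 2)^2 + 1))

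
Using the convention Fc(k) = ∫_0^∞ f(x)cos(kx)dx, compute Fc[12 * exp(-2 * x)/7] 24/(7 * (k^2+4))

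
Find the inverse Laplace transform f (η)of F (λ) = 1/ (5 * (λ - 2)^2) η * exp (2 * η)/5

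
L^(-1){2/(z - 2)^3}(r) r^2*exp(2*r)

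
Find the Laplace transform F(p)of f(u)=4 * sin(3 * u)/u 4 * atan(3/p)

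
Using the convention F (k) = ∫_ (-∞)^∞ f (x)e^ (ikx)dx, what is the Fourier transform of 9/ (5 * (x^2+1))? 9 * pi * exp (-Abs (k))/5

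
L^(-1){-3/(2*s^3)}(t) -3*t^2/4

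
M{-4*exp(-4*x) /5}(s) -2^(2 - 2*s)*gamma(s) /5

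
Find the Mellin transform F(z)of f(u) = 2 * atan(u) -pi * sec(pi * z/2)/z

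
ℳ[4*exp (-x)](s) 4*gamma (s)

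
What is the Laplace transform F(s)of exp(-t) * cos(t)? (s + 1)/((s + 1)^2 + 1)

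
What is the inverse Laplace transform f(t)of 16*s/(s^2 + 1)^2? 8*t*sin(t)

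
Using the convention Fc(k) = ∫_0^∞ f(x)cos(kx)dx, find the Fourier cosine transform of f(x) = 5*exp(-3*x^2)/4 5*sqrt(3)*sqrt(pi)*exp(-k^2/12)/24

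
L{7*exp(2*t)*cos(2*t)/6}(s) 7*(s - 2)/(6*((s - 2)^2 + 4))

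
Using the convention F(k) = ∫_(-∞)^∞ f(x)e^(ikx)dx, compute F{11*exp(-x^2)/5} 11*sqrt(pi)*exp(-k^2/4)/5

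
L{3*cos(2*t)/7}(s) 3*s/(7*(s^2 + 4))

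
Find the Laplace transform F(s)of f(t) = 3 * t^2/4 3/(2 * s^3)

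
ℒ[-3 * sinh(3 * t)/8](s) -9/(8 * s^2 - 72)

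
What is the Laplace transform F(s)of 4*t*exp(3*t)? 4/(s - 3)^2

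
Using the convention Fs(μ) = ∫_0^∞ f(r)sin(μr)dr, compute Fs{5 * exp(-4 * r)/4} 5 * μ/(4 * (μ^2 + 16))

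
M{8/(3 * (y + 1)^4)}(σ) 4 * gamma(σ) * gamma(4 - σ)/9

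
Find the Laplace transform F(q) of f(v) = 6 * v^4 144/q^5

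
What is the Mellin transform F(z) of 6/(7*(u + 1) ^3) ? 3*pi*(z - 2)*(z - 1) /(7*sin(pi*z) ) 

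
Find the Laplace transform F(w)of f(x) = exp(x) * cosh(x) (w - 1)/(w * (w - 2))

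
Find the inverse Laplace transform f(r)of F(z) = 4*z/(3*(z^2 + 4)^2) r*sin(2*r)/3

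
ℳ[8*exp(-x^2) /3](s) 4*gamma(s/2) /3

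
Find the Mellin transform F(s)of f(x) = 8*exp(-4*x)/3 2^(3 - 2*s)*gamma(s)/3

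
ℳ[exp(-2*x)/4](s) gamma(s)/(4*2^s)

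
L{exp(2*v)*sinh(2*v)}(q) 2/(q*(q - 4))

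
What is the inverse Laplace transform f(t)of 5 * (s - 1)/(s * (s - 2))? 5 * exp(t) * cosh(t)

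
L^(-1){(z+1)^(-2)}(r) r*exp(-r)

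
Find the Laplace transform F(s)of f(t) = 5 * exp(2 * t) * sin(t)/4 5/(4 * ((s - 2)^2 + 1))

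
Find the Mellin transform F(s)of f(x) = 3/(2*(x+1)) 3*pi*csc(pi*s)/2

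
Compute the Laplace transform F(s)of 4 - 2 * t 4/s - 2/s^2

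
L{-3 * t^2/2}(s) -3/s^3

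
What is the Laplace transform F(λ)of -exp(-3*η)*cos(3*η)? (-λ - 3)/((λ + 3)^2 + 9)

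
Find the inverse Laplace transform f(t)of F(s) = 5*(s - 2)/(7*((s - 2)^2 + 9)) 5*exp(2*t)*cos(3*t)/7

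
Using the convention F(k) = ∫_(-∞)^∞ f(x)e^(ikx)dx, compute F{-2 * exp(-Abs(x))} -4/(k^2 + 1)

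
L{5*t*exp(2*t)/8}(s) 5/(8*(s - 2)^2)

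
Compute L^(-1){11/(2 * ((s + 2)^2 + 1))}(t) 11 * exp(-2 * t) * sin(t)/2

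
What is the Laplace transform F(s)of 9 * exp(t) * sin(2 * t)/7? 18/(7 * ((s - 1)^2 + 4))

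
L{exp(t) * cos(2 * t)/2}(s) (s - 1)/(2 * ((s - 1)^2 + 4))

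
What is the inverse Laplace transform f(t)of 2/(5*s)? 2/5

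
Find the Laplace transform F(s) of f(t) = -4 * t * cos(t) 4 * (1 - s^2) /(s^2 + 1) ^2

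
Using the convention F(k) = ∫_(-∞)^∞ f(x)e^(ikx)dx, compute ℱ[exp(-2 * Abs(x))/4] 1/(k^2+4)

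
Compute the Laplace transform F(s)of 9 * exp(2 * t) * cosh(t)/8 9 * (s - 2)/(8 * ((s - 2)^2-1))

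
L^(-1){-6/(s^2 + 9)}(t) -2 * sin(3 * t)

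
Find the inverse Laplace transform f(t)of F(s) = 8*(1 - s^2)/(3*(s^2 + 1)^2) -8*t*cos(t)/3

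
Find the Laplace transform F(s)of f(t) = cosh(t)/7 s/(7 * (s^2 - 1))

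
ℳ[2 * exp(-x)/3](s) 2 * gamma(s)/3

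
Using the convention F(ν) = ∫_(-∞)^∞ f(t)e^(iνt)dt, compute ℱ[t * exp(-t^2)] I * sqrt(pi) * ν * exp(-ν^2/4)/2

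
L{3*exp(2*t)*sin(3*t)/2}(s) 9/(2*((s - 2)^2 + 9))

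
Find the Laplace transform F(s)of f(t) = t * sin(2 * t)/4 s/(s^2 + 4)^2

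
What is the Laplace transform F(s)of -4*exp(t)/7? -4/(7*s - 7)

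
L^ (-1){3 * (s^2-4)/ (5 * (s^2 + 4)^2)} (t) 3 * t * cos (2 * t)/5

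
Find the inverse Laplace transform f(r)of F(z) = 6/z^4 r^3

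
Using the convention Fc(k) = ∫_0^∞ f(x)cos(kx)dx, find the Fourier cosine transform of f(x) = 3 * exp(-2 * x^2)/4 3 * sqrt(2) * sqrt(pi) * exp(-k^2/8)/16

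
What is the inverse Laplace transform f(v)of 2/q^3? v^2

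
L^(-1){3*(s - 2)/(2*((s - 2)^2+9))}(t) 3*exp(2*t)*cos(3*t)/2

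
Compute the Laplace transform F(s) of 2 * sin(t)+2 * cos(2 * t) 2/(s^2+1)+2 * s/(s^2+4) 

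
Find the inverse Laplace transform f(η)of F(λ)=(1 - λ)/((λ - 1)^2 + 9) -exp(η)*cos(3*η)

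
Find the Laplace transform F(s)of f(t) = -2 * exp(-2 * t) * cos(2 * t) 2 * (-s - 2)/((s + 2)^2 + 4)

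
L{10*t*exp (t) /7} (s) 10/ (7*(s - 1) ^2) 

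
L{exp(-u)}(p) 1/(p + 1)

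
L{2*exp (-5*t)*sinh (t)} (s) 2/ ( (s + 5)^2 - 1)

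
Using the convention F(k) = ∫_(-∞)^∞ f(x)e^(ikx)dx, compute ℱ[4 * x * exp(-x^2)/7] 2 * I * sqrt(pi) * k * exp(-k^2/4)/7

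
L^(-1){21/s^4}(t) 7*t^3/2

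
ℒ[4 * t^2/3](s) 8/(3 * s^3) 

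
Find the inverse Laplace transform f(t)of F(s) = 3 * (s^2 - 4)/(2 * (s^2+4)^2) 3 * t * cos(2 * t)/2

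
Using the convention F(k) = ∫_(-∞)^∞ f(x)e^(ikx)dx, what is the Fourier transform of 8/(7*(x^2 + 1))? 8*pi*exp(-Abs(k))/7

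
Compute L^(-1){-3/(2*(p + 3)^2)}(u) -3*u*exp(-3*u)/2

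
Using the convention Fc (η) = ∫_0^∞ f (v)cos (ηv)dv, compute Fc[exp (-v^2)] sqrt (pi) * exp (-η^2/4)/2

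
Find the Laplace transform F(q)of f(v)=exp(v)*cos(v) (q - 1)/((q - 1)^2+1)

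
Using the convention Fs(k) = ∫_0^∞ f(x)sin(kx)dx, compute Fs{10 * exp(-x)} 10 * k/(k^2 + 1)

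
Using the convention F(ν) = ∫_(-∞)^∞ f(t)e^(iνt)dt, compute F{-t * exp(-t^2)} -I * sqrt(pi) * ν * exp(-ν^2/4)/2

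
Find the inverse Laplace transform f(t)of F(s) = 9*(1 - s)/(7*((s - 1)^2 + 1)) -9*exp(t)*cos(t)/7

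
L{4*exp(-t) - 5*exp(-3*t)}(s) 4/(s + 1) - 5/(s + 3)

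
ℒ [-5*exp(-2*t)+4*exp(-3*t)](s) 4/(s+3)-5/(s+2)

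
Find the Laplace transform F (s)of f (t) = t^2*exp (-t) 2/ (s+1)^3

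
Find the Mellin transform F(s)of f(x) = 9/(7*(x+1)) 9*pi*csc(pi*s)/7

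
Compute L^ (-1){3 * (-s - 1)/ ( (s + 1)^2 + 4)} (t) -3 * exp (-t) * cos (2 * t)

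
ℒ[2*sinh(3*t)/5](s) 6/(5*(s^2 - 9))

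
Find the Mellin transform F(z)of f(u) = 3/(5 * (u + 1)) 3 * pi * csc(pi * z)/5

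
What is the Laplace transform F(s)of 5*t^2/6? 5/(3*s^3)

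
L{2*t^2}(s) 4/s^3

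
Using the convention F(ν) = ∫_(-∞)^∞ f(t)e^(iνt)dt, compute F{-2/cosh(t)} -2 * pi/cosh(pi * ν/2)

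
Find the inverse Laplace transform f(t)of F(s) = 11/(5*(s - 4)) 11*exp(4*t)/5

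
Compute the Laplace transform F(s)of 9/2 9/(2*s)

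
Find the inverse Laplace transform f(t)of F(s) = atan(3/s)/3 sin(3 * t)/(3 * t)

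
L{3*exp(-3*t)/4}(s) 3/(4*(s + 3))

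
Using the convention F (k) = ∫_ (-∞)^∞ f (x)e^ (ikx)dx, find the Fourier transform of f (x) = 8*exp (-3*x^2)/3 8*sqrt (3)*sqrt (pi)*exp (-k^2/12)/9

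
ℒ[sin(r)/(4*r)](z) atan(1/z)/4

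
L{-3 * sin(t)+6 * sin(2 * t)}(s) 12/(s^2+4) - 3/(s^2+1)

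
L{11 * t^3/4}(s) 33/(2 * s^4)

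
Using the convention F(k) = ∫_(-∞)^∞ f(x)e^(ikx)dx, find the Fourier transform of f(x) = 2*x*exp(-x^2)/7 I*sqrt(pi)*k*exp(-k^2/4)/7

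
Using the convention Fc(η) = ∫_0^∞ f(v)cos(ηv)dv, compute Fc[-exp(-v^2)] -sqrt(pi) * exp(-η^2/4)/2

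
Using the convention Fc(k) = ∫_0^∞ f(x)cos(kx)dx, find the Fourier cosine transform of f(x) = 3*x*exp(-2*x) 3*(4 - k^2)/(k^2+4)^2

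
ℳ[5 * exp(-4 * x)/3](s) 5 * gamma(s)/(3 * 4^s)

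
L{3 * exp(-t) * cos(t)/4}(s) 3 * (s + 1)/(4 * ((s + 1)^2 + 1))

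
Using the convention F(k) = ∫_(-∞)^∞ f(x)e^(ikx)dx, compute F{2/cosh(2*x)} pi/cosh(pi*k/4)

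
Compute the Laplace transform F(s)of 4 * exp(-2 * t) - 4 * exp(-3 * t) 4/(s+2) - 4/(s+3)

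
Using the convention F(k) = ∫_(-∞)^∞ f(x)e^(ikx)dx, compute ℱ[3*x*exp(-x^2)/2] 3*I*sqrt(pi)*k*exp(-k^2/4)/4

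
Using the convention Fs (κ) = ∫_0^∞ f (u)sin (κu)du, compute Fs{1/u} pi/2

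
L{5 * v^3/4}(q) 15/(2 * q^4)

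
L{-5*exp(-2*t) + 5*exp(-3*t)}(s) 5/(s + 3)-5/(s + 2)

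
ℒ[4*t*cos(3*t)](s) 4*(s^2 - 9)/(s^2 + 9)^2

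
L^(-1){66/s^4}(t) 11 * t^3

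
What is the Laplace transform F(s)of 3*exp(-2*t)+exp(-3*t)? 3/(s+2)+1/(s+3)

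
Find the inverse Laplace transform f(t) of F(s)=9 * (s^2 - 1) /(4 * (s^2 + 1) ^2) 9 * t * cos(t) /4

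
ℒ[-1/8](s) -1/(8*s)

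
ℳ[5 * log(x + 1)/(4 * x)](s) -5 * pi * csc(pi * s)/(4 * s - 4)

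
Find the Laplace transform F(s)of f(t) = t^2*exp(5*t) 2/(s - 5)^3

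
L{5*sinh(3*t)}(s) 15/(s^2-9)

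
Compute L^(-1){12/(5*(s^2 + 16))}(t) 3*sin(4*t)/5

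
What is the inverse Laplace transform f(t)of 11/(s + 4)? 11*exp(-4*t)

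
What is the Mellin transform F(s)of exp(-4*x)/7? gamma(s)/(7*4^s)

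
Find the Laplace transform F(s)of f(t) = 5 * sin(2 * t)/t 5 * atan(2/s)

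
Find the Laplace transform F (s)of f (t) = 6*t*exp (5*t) 6/ (s - 5)^2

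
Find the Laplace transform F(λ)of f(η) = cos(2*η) λ/(λ^2 + 4)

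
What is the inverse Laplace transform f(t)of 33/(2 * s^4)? 11 * t^3/4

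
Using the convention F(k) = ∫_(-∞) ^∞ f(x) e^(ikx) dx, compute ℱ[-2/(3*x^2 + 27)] -2*pi*exp(-3*Abs(k) ) /9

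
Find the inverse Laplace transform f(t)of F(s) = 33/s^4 11 * t^3/2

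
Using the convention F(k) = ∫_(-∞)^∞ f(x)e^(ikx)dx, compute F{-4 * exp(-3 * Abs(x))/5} -24/(5 * k^2 + 45)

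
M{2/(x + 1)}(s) 2 * pi * csc(pi * s)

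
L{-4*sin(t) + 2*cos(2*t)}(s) 2*s/(s^2 + 4) - 4/(s^2 + 1)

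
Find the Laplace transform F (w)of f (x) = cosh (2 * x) w/ (w^2 - 4)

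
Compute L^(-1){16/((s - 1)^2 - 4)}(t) 8*exp(t)*sinh(2*t)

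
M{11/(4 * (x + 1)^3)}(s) 11 * pi * (s - 2) * (s - 1)/(8 * sin(pi * s))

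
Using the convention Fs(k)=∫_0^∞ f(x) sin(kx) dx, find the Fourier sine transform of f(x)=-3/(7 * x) -3 * pi/14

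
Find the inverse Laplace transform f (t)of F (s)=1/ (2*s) 1/2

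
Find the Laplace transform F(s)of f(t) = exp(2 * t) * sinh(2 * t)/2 1/(s * (s - 4))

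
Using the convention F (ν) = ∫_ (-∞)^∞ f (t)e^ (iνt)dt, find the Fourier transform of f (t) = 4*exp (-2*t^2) 2*sqrt (2)*sqrt (pi)*exp (-ν^2/8)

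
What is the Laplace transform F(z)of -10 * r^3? -60/z^4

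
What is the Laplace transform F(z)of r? z^(-2)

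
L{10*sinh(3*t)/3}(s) 10/(s^2-9)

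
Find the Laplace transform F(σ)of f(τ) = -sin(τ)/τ -atan(1/σ)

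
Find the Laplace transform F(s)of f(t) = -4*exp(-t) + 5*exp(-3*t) 5/(s + 3) - 4/(s + 1)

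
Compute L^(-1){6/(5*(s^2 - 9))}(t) 2*sinh(3*t)/5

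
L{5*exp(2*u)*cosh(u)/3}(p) 5*(p - 2)/(3*((p - 2)^2 - 1))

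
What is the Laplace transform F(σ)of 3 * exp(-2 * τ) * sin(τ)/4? 3/(4 * ((σ + 2)^2 + 1))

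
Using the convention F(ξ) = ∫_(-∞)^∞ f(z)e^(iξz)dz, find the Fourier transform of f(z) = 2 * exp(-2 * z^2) sqrt(2) * sqrt(pi) * exp(-ξ^2/8)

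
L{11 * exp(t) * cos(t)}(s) 11 * (s - 1)/((s - 1)^2 + 1)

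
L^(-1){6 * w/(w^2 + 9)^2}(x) x * sin(3 * x)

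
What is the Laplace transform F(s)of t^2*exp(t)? 2/(s - 1)^3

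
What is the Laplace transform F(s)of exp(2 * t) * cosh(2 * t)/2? (s - 2)/(2 * s * (s - 4))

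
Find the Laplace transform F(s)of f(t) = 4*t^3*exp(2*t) 24/(s - 2)^4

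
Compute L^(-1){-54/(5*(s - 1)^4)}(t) -9*t^3*exp(t)/5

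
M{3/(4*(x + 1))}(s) 3*pi*csc(pi*s)/4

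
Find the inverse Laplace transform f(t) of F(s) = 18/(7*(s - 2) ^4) 3*t^3*exp(2*t) /7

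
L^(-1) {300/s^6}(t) 5 * t^5/2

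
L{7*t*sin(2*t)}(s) 28*s/(s^2 + 4)^2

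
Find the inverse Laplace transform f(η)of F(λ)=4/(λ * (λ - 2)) 4 * exp(η) * sinh(η)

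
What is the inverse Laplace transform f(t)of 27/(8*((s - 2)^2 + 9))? 9*exp(2*t)*sin(3*t)/8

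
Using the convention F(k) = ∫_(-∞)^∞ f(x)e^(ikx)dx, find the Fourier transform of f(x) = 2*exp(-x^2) 2*sqrt(pi)*exp(-k^2/4)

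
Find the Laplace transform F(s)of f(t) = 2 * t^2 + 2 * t 4/s^3 + 2/s^2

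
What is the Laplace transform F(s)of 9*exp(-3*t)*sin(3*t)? 27/((s + 3)^2 + 9)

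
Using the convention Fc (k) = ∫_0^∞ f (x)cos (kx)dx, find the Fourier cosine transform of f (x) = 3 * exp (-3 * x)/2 9/ (2 * (k^2 + 9))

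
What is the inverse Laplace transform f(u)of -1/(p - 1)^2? -u*exp(u)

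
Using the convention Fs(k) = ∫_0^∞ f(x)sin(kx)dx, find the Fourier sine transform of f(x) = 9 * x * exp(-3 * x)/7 54 * k/(7 * (k^2 + 9)^2)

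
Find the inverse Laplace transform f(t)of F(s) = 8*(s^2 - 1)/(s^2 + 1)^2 8*t*cos(t)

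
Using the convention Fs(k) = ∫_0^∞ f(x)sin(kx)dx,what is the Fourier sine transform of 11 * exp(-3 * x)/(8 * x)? 11 * atan(k/3)/8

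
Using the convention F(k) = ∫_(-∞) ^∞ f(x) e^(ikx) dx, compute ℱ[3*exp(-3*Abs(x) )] 18/(k^2+9) 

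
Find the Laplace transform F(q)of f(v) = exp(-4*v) 1/(q+4)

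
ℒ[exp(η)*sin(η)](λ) 1/((λ - 1)^2 + 1)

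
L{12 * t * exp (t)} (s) 12/ (s - 1)^2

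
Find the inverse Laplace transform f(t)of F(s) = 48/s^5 2*t^4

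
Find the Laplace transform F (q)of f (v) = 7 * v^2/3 14/ (3 * q^3)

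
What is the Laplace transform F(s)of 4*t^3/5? 24/(5*s^4)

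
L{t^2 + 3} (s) 2/s^3 + 3/s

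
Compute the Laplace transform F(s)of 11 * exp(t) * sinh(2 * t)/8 11/(4 * ((s - 1)^2 - 4))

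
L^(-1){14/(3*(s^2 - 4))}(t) 7*sinh(2*t)/3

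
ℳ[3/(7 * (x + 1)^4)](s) gamma(s) * gamma(4 - s)/14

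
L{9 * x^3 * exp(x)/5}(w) 54/(5 * (w - 1)^4)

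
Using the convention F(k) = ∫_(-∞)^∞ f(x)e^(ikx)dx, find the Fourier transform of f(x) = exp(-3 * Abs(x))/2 3/(k^2 + 9)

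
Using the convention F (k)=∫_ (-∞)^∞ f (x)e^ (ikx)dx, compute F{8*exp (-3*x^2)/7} 8*sqrt (3)*sqrt (pi)*exp (-k^2/12)/21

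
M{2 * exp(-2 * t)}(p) 2^(1 - p) * gamma(p)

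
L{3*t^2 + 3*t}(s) 6/s^3 + 3/s^2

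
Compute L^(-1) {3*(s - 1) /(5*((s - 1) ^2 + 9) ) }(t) 3*exp(t)*cos(3*t) /5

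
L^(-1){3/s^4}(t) t^3/2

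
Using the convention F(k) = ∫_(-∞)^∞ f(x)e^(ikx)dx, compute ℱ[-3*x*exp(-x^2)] -3*I*sqrt(pi)*k*exp(-k^2/4)/2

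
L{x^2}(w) 2/w^3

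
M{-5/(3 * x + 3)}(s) -5 * pi * csc(pi * s)/3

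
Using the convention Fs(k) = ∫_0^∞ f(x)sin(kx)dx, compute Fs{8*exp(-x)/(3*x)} 8*atan(k)/3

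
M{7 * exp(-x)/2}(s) 7 * gamma(s)/2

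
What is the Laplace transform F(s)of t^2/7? 2/(7 * s^3)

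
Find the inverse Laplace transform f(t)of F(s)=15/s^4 5*t^3/2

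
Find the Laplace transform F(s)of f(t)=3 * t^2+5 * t 6/s^3+5/s^2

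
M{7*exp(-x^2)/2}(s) 7*gamma(s/2)/4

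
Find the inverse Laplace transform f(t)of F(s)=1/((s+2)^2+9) exp(-2*t)*sin(3*t)/3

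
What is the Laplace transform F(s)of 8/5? 8/(5 * s)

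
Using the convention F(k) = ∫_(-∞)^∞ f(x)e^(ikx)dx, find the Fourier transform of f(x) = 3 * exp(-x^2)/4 3 * sqrt(pi) * exp(-k^2/4)/4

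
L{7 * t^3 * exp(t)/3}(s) 14/(s - 1)^4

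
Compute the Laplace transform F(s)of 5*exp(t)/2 5/(2*(s - 1))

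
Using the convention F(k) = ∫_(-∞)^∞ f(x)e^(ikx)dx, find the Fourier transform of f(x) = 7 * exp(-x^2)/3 7 * sqrt(pi) * exp(-k^2/4)/3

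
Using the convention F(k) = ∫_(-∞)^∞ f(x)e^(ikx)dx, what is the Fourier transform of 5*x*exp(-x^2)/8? 5*I*sqrt(pi)*k*exp(-k^2/4)/16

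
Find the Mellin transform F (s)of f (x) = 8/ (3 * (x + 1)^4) 4 * gamma (s) * gamma (4 - s)/9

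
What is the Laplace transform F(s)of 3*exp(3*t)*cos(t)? 3*(s - 3)/((s - 3)^2 + 1)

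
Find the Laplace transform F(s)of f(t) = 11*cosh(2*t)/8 11*s/(8*(s^2 - 4))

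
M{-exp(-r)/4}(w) -gamma(w)/4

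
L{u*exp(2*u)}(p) (p - 2)^(-2)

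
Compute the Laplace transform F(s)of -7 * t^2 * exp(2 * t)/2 -7/(s - 2)^3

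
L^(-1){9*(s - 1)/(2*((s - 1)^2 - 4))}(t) 9*exp(t)*cosh(2*t)/2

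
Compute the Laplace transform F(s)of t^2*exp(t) 2/(s - 1)^3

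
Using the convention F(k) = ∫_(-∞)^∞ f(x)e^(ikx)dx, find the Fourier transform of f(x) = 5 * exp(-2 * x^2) 5 * sqrt(2) * sqrt(pi) * exp(-k^2/8)/2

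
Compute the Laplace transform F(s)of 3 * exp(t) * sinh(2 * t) 6/((s - 1)^2 - 4)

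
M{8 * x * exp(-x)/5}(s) 8 * gamma(s + 1)/5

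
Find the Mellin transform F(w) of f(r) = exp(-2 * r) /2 gamma(w) /(2 * 2^w) 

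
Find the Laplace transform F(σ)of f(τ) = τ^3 6/σ^4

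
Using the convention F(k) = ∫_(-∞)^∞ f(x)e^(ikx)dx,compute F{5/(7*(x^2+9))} 5*pi*exp(-3*Abs(k))/21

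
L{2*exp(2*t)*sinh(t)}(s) 2/((s - 2)^2-1)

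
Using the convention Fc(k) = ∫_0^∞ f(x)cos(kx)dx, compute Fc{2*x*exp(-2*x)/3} 2*(4 - k^2)/(3*(k^2 + 4)^2)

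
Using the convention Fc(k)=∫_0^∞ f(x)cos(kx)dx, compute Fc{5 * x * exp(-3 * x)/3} 5 * (9 - k^2)/(3 * (k^2 + 9)^2)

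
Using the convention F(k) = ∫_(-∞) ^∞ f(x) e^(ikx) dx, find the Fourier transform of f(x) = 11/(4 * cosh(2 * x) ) 11 * pi/(8 * cosh(pi * k/4) ) 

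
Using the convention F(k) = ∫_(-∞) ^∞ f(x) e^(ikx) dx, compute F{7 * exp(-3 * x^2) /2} 7 * sqrt(3) * sqrt(pi) * exp(-k^2/12) /6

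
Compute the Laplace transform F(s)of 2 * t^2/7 4/(7 * s^3)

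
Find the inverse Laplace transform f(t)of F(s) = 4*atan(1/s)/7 4*sin(t)/(7*t)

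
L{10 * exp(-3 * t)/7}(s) 10/(7 * (s + 3))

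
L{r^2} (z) 2/z^3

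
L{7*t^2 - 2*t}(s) 14/s^3 - 2/s^2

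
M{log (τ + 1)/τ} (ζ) -pi * csc (pi * ζ)/ (ζ - 1)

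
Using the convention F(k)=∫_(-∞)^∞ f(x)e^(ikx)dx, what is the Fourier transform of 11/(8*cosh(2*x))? 11*pi/(16*cosh(pi*k/4))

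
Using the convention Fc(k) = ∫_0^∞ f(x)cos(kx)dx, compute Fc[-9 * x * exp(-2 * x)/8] 9 * (k^2-4)/(8 * (k^2 + 4)^2)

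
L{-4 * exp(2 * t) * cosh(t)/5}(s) 4 * (2 - s)/(5 * ((s - 2)^2 - 1))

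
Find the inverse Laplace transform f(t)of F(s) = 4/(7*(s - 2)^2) 4*t*exp(2*t)/7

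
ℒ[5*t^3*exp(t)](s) 30/(s - 1)^4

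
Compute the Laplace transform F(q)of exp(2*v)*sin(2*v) 2/((q - 2)^2 + 4)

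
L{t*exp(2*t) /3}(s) 1/(3*(s - 2) ^2) 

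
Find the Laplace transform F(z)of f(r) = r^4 24/z^5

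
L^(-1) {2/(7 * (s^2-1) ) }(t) 2 * sinh(t) /7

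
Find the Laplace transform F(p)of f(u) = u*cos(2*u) (p^2 - 4)/(p^2 + 4)^2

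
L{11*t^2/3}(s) 22/(3*s^3)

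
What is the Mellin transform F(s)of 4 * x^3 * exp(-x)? 4 * gamma(s+3)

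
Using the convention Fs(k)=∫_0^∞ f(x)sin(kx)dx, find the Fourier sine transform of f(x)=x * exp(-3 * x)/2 3 * k/(k^2 + 9)^2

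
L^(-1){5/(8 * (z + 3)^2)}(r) 5 * r * exp(-3 * r)/8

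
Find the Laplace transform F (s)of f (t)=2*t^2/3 4/ (3*s^3)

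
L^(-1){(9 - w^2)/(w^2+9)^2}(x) -x*cos(3*x)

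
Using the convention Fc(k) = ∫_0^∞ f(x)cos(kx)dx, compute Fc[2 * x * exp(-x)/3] 2 * (1 - k^2)/(3 * (k^2+1)^2)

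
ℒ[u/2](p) 1/(2 * p^2)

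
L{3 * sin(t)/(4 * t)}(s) 3 * atan(1/s)/4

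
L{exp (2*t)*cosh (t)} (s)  (s - 2)/ ( (s - 2)^2-1)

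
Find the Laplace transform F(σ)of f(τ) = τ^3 6/σ^4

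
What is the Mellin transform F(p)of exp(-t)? gamma(p)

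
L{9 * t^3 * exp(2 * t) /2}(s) 27/(s - 2) ^4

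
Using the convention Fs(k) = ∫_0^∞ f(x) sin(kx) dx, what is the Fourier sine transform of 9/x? 9*pi/2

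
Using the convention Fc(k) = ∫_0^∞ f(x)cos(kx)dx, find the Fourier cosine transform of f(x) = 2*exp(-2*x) 4/(k^2 + 4)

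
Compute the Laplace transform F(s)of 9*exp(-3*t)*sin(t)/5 9/(5*((s + 3)^2 + 1))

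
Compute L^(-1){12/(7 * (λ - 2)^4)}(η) 2 * η^3 * exp(2 * η)/7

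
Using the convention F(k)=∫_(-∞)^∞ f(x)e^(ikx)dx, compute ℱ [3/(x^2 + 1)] 3*pi*exp(-Abs(k))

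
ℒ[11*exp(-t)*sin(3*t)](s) 33/((s+1) ^2+9) 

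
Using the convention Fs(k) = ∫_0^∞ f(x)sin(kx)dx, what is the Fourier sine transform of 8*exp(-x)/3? 8*k/(3*(k^2 + 1))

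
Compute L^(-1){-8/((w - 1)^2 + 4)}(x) -4*exp(x)*sin(2*x)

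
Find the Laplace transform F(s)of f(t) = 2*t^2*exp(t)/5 4/(5*(s - 1)^3)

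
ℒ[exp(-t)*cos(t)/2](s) (s + 1)/(2*((s + 1)^2 + 1))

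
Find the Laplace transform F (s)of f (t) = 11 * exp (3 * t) 11/ (s - 3)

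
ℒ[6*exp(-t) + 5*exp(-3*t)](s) 6/(s + 1) + 5/(s + 3)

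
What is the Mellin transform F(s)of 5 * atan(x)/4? -5 * pi * sec(pi * s/2)/(8 * s)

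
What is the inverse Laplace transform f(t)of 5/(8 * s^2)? 5 * t/8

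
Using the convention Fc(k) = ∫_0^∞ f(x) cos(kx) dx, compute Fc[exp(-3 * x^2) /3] sqrt(3) * sqrt(pi) * exp(-k^2/12) /18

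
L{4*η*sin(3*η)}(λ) 24*λ/(λ^2 + 9)^2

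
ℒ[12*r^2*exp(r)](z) 24/(z - 1)^3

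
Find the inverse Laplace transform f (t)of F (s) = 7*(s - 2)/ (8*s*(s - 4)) 7*exp (2*t)*cosh (2*t)/8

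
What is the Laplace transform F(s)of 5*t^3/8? 15/(4*s^4)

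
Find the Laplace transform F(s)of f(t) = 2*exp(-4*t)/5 2/(5*(s + 4))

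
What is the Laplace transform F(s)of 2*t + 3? 3/s + 2/s^2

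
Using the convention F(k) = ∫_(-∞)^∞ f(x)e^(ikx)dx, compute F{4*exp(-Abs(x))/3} 8/(3*(k^2 + 1))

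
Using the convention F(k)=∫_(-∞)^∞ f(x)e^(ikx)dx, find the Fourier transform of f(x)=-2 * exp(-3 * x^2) -2 * sqrt(3) * sqrt(pi) * exp(-k^2/12)/3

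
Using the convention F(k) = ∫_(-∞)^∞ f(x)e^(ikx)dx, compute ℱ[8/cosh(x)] 8*pi/cosh(pi*k/2)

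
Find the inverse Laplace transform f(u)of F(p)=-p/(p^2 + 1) -cos(u)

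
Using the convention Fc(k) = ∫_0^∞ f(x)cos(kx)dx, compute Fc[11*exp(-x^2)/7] 11*sqrt(pi)*exp(-k^2/4)/14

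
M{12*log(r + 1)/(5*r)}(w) -12*pi*csc(pi*w)/(5*w - 5)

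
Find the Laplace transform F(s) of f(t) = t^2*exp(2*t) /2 (s - 2) ^(-3) 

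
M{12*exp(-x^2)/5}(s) 6*gamma(s/2)/5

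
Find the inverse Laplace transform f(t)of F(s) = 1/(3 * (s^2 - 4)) sinh(2 * t)/6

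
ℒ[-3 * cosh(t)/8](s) -3 * s/(8 * s^2 - 8)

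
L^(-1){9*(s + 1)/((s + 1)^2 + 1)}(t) 9*exp(-t)*cos(t)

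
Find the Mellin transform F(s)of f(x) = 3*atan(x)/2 -3*pi*sec(pi*s/2)/(4*s)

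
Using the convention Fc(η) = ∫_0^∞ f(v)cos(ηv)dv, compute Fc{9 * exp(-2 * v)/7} 18/(7 * (η^2 + 4))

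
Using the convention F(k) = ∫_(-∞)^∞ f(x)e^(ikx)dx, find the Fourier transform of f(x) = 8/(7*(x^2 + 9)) 8*pi*exp(-3*Abs(k))/21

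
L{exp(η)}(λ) 1/(λ - 1)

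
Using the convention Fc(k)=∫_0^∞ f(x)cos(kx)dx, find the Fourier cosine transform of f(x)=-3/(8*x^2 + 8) -3*pi*exp(-k)/16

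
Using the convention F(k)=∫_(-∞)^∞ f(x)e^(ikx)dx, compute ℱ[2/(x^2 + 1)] 2 * pi * exp(-Abs(k))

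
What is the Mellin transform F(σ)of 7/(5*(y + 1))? 7*pi*csc(pi*σ)/5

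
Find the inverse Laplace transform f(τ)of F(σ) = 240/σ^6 2*τ^5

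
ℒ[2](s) 2/s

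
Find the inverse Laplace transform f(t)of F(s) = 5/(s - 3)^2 5*t*exp(3*t)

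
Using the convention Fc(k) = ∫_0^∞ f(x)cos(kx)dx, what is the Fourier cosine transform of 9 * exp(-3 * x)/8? 27/(8 * (k^2 + 9))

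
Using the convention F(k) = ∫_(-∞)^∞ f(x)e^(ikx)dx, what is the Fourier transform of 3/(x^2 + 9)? pi * exp(-3 * Abs(k))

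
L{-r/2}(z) -1/(2*z^2) 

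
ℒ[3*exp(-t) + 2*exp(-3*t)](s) 3/(s + 1) + 2/(s + 3)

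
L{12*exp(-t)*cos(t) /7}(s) 12*(s + 1) /(7*((s + 1) ^2 + 1) ) 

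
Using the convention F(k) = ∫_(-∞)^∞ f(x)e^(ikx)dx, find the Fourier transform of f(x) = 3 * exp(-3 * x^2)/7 sqrt(3) * sqrt(pi) * exp(-k^2/12)/7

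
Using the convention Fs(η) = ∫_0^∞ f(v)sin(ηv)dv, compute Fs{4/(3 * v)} 2 * pi/3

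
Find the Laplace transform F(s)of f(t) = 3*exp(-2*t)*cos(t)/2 3*(s + 2)/(2*((s + 2)^2 + 1))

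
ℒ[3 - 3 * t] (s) 3/s - 3/s^2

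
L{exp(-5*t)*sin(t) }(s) 1/((s + 5) ^2 + 1) 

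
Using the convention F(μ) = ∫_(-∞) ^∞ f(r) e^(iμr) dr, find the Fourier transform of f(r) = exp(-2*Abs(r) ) 4/(μ^2 + 4) 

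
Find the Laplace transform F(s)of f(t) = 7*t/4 7/(4*s^2)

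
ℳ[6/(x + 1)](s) 6*pi*csc(pi*s) 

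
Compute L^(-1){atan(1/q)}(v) sin(v)/v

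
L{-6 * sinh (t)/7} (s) -6/ (7 * s^2-7)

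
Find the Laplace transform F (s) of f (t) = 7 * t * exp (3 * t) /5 7/ (5 * (s - 3) ^2) 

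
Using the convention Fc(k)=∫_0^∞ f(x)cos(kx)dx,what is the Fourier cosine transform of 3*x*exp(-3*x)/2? 3*(9 - k^2)/(2*(k^2 + 9)^2)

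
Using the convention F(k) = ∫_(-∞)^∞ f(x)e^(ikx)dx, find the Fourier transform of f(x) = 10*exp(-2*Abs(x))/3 40/(3*(k^2 + 4))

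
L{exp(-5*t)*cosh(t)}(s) (s+5)/((s+5)^2 - 1)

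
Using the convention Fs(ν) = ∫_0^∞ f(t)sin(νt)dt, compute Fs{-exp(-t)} -ν/(ν^2 + 1)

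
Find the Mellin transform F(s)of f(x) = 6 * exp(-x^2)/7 3 * gamma(s/2)/7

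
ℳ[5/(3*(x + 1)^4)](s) 5*gamma(s)*gamma(4 - s)/18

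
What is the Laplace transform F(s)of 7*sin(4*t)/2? 14/(s^2 + 16)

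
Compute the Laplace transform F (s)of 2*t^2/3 4/ (3*s^3)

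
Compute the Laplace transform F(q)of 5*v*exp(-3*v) 5/(q + 3)^2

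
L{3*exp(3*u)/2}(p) 3/(2*(p - 3))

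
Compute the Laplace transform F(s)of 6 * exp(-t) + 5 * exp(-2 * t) 6/(s + 1) + 5/(s + 2)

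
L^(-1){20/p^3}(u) 10*u^2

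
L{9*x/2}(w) 9/(2*w^2)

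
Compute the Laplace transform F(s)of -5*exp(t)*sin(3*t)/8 -15/(8*(s - 1)^2 + 72)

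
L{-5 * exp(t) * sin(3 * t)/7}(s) -15/(7 * (s - 1)^2 + 63)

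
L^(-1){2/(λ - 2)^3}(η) η^2*exp(2*η)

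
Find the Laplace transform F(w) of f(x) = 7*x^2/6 7/(3*w^3) 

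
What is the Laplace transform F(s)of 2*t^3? 12/s^4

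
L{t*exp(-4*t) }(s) (s + 4) ^(-2) 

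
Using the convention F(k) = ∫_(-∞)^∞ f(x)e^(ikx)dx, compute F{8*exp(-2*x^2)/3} 4*sqrt(2)*sqrt(pi)*exp(-k^2/8)/3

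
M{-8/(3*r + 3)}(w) -8*pi*csc(pi*w)/3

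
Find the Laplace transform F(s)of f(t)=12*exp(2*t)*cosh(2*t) 12*(s - 2)/(s*(s - 4))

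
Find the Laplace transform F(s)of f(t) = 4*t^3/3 8/s^4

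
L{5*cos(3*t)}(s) 5*s/(s^2+9)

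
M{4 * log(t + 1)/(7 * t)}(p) -4 * pi * csc(pi * p)/(7 * p - 7)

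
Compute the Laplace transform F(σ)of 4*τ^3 24/σ^4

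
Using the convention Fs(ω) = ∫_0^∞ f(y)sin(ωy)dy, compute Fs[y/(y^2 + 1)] pi*exp(-ω)/2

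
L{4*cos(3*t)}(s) 4*s/(s^2+9)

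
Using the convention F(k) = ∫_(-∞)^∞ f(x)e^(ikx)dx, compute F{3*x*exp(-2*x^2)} 3*sqrt(2)*I*sqrt(pi)*k*exp(-k^2/8)/8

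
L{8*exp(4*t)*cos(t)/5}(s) 8*(s - 4)/(5*((s - 4)^2 + 1))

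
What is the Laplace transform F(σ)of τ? σ^(-2)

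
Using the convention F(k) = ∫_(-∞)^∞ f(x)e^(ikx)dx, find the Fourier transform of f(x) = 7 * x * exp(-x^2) 7 * I * sqrt(pi) * k * exp(-k^2/4)/2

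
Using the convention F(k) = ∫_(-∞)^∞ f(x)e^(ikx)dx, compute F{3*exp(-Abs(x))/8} 3/(4*(k^2 + 1))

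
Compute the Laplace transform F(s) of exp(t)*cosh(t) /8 (s - 1) /(8*s*(s - 2) ) 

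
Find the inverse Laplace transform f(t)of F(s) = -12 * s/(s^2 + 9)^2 -2 * t * sin(3 * t)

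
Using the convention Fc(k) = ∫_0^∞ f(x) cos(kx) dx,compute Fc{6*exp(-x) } 6/(k^2 + 1) 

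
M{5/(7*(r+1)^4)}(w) 5*gamma(w)*gamma(4 - w)/42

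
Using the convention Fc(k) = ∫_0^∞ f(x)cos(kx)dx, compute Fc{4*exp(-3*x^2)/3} 2*sqrt(3)*sqrt(pi)*exp(-k^2/12)/9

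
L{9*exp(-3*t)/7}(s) 9/(7*(s + 3))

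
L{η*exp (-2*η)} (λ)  (λ+2)^ (-2)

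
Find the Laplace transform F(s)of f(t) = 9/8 9/(8*s)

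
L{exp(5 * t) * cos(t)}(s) (s - 5)/((s - 5)^2 + 1)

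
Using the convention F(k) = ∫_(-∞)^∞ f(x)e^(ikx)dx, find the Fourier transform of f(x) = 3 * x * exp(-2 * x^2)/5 3 * sqrt(2) * I * sqrt(pi) * k * exp(-k^2/8)/40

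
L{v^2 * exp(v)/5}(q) 2/(5 * (q - 1)^3)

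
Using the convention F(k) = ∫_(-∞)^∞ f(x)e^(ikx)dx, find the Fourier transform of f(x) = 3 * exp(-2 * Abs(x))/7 12/(7 * (k^2 + 4))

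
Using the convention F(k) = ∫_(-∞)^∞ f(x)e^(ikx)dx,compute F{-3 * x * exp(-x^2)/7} -3 * I * sqrt(pi) * k * exp(-k^2/4)/14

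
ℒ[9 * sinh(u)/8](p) 9/(8 * (p^2 - 1))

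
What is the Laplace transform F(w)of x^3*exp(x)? 6/(w - 1)^4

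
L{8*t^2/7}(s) 16/(7*s^3)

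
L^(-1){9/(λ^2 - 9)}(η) 3*sinh(3*η)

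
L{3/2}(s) 3/(2*s)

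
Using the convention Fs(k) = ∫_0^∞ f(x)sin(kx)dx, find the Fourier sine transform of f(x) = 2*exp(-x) 2*k/(k^2 + 1)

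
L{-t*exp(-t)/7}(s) -1/(7*(s + 1)^2)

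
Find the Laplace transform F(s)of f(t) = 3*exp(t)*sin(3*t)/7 9/(7*((s - 1)^2 + 9))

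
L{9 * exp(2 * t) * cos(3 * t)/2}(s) 9 * (s - 2)/(2 * ((s - 2)^2 + 9))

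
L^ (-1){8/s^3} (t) 4*t^2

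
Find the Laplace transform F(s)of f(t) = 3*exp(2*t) 3/(s - 2)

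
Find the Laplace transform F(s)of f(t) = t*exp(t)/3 1/(3*(s - 1)^2)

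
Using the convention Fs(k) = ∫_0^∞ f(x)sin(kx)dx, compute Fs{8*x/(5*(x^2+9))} 4*pi*exp(-3*k)/5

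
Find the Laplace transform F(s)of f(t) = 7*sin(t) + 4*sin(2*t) 7/(s^2 + 1) + 8/(s^2 + 4)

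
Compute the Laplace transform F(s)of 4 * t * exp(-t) 4/(s + 1)^2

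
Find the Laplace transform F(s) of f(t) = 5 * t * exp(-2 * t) 5/(s + 2) ^2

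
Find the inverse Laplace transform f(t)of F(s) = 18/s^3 9 * t^2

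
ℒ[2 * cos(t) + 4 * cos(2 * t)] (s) 4 * s/(s^2 + 4) + 2 * s/(s^2 + 1)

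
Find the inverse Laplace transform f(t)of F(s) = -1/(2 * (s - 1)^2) -t * exp(t)/2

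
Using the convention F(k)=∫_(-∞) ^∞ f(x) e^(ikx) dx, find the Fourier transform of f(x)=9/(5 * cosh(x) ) 9 * pi/(5 * cosh(pi * k/2) ) 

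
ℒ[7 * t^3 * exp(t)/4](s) 21/(2 * (s - 1)^4)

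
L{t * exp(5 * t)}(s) (s - 5)^(-2)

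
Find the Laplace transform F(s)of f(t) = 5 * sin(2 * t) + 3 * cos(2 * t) 10/(s^2 + 4) + 3 * s/(s^2 + 4)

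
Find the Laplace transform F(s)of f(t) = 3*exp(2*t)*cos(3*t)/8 3*(s - 2)/(8*((s - 2)^2 + 9))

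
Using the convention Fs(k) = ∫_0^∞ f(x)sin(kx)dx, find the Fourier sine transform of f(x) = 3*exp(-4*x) 3*k/(k^2 + 16)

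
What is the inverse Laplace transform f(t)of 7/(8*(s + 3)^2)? 7*t*exp(-3*t)/8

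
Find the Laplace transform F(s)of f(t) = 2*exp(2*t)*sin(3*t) 6/((s - 2)^2 + 9)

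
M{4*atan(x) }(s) -2*pi*sec(pi*s/2) /s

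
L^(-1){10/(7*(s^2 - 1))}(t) 10*sinh(t)/7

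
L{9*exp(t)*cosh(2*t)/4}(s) 9*(s - 1)/(4*((s - 1)^2-4))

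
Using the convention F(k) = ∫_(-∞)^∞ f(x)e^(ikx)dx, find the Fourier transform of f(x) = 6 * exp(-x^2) 6 * sqrt(pi) * exp(-k^2/4)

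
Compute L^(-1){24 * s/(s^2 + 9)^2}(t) 4 * t * sin(3 * t)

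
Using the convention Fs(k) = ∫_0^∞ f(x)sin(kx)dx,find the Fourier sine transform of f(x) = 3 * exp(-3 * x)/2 3 * k/(2 * (k^2 + 9))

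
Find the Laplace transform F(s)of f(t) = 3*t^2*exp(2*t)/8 3/(4*(s - 2)^3)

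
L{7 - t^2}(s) 7/s - 2/s^3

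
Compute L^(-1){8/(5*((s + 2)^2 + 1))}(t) 8*exp(-2*t)*sin(t)/5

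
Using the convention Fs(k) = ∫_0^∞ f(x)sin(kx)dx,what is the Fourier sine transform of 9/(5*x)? 9*pi/10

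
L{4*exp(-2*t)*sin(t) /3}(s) 4/(3*((s + 2) ^2 + 1) ) 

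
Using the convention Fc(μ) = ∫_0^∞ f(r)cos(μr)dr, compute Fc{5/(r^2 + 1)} 5 * pi * exp(-μ)/2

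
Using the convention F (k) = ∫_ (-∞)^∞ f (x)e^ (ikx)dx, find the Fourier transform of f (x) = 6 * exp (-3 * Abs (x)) 36/ (k^2 + 9)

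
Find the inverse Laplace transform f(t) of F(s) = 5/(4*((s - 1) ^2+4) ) 5*exp(t)*sin(2*t) /8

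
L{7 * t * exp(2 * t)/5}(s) 7/(5 * (s - 2)^2)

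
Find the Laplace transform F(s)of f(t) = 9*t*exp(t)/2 9/(2*(s - 1)^2)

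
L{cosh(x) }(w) w/(w^2 - 1) 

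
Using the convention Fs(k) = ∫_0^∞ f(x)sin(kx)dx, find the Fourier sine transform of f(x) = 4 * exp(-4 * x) 4 * k/(k^2+16)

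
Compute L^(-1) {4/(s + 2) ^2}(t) 4*t*exp(-2*t) 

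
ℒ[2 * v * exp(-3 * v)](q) 2/(q + 3)^2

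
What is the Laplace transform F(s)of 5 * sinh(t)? 5/(s^2 - 1)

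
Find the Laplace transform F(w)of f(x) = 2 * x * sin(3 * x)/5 12 * w/(5 * (w^2 + 9)^2)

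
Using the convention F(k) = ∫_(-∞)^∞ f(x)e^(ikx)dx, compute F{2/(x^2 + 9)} 2 * pi * exp(-3 * Abs(k))/3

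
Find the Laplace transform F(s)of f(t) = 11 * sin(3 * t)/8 33/(8 * (s^2 + 9))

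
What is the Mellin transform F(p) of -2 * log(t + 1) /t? 2 * pi * csc(pi * p) /(p - 1) 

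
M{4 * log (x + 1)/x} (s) -4 * pi * csc (pi * s)/ (s - 1)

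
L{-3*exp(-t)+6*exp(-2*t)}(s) 6/(s+2)-3/(s+1)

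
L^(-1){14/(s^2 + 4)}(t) 7*sin(2*t)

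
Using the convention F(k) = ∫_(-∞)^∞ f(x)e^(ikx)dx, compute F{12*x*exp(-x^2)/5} 6*I*sqrt(pi)*k*exp(-k^2/4)/5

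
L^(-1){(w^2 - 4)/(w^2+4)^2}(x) x*cos(2*x)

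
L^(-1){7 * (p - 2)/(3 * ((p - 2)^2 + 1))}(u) 7 * exp(2 * u) * cos(u)/3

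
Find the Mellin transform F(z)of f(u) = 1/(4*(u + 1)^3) pi*(z - 2)*(z - 1)/(8*sin(pi*z))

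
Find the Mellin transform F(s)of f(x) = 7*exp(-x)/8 7*gamma(s)/8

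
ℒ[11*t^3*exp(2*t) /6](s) 11/(s - 2) ^4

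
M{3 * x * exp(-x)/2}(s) 3 * gamma(s + 1)/2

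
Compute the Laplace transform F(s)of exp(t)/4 1/(4*(s - 1))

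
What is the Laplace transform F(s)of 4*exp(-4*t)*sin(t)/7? 4/(7*((s + 4)^2 + 1))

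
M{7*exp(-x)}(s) 7*gamma(s)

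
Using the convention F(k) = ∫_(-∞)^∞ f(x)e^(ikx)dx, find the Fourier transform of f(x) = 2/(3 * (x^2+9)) 2 * pi * exp(-3 * Abs(k))/9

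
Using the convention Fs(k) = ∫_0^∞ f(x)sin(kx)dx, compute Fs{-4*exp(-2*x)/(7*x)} -4*atan(k/2)/7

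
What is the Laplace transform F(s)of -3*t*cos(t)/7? 3*(1 - s^2)/(7*(s^2 + 1)^2)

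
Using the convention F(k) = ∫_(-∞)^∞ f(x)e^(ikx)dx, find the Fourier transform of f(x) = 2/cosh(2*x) pi/cosh(pi*k/4)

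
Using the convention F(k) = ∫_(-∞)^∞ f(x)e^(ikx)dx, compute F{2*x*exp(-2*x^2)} sqrt(2)*I*sqrt(pi)*k*exp(-k^2/8)/4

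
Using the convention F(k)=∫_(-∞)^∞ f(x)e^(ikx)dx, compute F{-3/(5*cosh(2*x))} -3*pi/(10*cosh(pi*k/4))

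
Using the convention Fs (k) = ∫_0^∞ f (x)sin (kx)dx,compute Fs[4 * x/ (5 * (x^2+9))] 2 * pi * exp (-3 * k)/5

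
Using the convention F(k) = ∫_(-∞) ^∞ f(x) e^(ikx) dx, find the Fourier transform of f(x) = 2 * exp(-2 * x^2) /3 sqrt(2) * sqrt(pi) * exp(-k^2/8) /3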